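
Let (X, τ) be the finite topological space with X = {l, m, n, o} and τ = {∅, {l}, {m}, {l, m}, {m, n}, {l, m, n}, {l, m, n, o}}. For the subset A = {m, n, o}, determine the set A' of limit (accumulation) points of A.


A' = {n, o}

For each x ∈ X, list the open sets U ∈ τ with x ∈ U, then check whether U ∩ (A ∖ {x}) ≠ ∅ for every such U.
  x = l: open {l} ∋ x has {l} ∩ (A ∖ {l}) = ∅, so x is NOT a limit point.
  x = m: open {m} ∋ x has {m} ∩ (A ∖ {m}) = ∅, so x is NOT a limit point.
  x = n: opens ∋ x are {m, n}, {l, m, n}, {l, m, n, o}; each meets A ∖ {n}, so x IS a limit point.
  x = o: opens ∋ x are {l, m, n, o}; each meets A ∖ {o}, so x IS a limit point.
Collecting: A' = {n, o}.


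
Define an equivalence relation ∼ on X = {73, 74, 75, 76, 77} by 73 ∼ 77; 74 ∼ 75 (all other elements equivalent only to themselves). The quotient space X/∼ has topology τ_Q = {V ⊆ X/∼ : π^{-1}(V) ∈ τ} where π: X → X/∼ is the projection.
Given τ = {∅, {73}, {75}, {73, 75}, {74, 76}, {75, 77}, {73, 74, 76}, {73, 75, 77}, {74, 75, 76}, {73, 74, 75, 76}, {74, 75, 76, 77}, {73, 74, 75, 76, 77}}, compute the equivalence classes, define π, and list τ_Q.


X/∼ = {[73=77], [74=75], [76]}; |τ_Q| = 3.

Equivalence classes: [73=77], [74=75], [76].
Quotient map π: X → X/∼ sends 73 ↦ [73=77], 74 ↦ [74=75], 75 ↦ [74=75], 76 ↦ [76], 77 ↦ [73=77].
For each subset V ⊆ X/∼, compute π^{-1}(V) ⊆ X and check whether π^{-1}(V) ∈ τ. V is open in τ_Q iff π^{-1}(V) ∈ τ.
  V = {}: π^{-1}(V) = ∅ ∈ τ ✓.
  V = {[73=77]}: π^{-1}(V) = {73, 77} ∉ τ ✗.
  V = {[74=75]}: π^{-1}(V) = {74, 75} ∉ τ ✗.
  V = {[73=77], [74=75]}: π^{-1}(V) = {73, 74, 75, 77} ∉ τ ✗.
  V = {[76]}: π^{-1}(V) = {76} ∉ τ ✗.
  V = {[73=77], [76]}: π^{-1}(V) = {73, 76, 77} ∉ τ ✗.
  V = {[74=75], [76]}: π^{-1}(V) = {74, 75, 76} ∈ τ ✓.
  V = {[73=77], [74=75], [76]}: π^{-1}(V) = {73, 74, 75, 76, 77} ∈ τ ✓.
Open sets in the quotient: τ_Q = {{}, {[74=75], [76]}, {[73=77], [74=75], [76]}} (3 elements).


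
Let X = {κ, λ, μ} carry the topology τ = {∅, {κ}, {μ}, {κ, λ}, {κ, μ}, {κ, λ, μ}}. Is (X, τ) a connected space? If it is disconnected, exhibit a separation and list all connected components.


(X, τ) is disconnected; components = [{μ}, {κ, λ}].

Find clopen sets (U ∈ τ with X ∖ U ∈ τ):
  U = ∅, X ∖ U = {κ, λ, μ} — both open, so U is clopen.
  U = {μ}, X ∖ U = {κ, λ} — both open, so U is clopen.
  U = {κ, λ}, X ∖ U = {μ} — both open, so U is clopen.
  U = {κ, λ, μ}, X ∖ U = ∅ — both open, so U is clopen.
Nontrivial clopen(s) exist: e.g. {κ, λ}. So (X, τ) is disconnected.
Compute connected components by grouping points that agree on all clopens:
  component: {μ}
  component: {κ, λ}


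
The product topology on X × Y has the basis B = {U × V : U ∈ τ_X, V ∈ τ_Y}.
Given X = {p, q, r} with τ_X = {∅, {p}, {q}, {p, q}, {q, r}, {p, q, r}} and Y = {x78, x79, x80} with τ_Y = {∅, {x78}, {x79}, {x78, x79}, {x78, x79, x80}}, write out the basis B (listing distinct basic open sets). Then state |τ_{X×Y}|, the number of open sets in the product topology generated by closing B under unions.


Basis B = {∅ × ∅, {p} × {x78}, {p} × {x79}, {q} × {x78}, {q} × {x79}, {p} × {x78, x79}, {p, q} × {x78}, {p, q} × {x79}, {q} × {x78, x79}, {q, r} × {x78}, {q, r} × {x79}, {p} × {x78, x79, x80}, {p, q, r} × {x78}, {p, q, r} × {x79}, {q} × {x78, x79, x80}, {p, q} × {x78, x79}, {q, r} × {x78, x79}, {p, q} × {x78, x79, x80}, {p, q, r} × {x78, x79}, {q, r} × {x78, x79, x80}, {p, q, r} × {x78, x79, x80}}; |τ_{X×Y}| = 70.

Enumerate products U × V with U ∈ τ_X, V ∈ τ_Y (deduplicated):
  ∅ × ∅ = {} (∅)
  {p} × {x78} = {(p,x78)}
  {p} × {x79} = {(p,x79)}
  {q} × {x78} = {(q,x78)}
  {q} × {x79} = {(q,x79)}
  {p} × {x78, x79} = {(p,x78), (p,x79)}
  {p, q} × {x78} = {(p,x78), (q,x78)}
  {p, q} × {x79} = {(p,x79), (q,x79)}
  {q} × {x78, x79} = {(q,x78), (q,x79)}
  {q, r} × {x78} = {(q,x78), (r,x78)}
  {q, r} × {x79} = {(q,x79), (r,x79)}
  {p} × {x78, x79, x80} = {(p,x78), (p,x79), (p,x80)}
  {p, q, r} × {x78} = {(p,x78), (q,x78), (r,x78)}
  {p, q, r} × {x79} = {(p,x79), (q,x79), (r,x79)}
  {q} × {x78, x79, x80} = {(q,x78), (q,x79), (q,x80)}
  {p, q} × {x78, x79} = {(p,x78), (p,x79), (q,x78), (q,x79)}
  {q, r} × {x78, x79} = {(q,x78), (q,x79), (r,x78), (r,x79)}
  {p, q} × {x78, x79, x80} = {(p,x78), (p,x79), (p,x80), (q,x78), (q,x79), (q,x80)}
  {p, q, r} × {x78, x79} = {(p,x78), (p,x79), (q,x78), (q,x79), (r,x78), (r,x79)}
  {q, r} × {x78, x79, x80} = {(q,x78), (q,x79), (q,x80), (r,x78), (r,x79), (r,x80)}
  {p, q, r} × {x78, x79, x80} = {(p,x78), (p,x79), (p,x80), (q,x78), (q,x79), (q,x80), (r,x78), (r,x79), (r,x80)}
These 21 distinct sets form the basis B.
Close under arbitrary unions to get τ_{X×Y}; counting gives |τ_{X×Y}| = 70.


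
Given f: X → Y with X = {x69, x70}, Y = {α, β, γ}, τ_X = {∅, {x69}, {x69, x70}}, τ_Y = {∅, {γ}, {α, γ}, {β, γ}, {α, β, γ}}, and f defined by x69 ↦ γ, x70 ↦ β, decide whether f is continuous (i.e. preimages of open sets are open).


f IS continuous.

Compute f^{-1}(U) for each U ∈ τ_Y:
  U = ∅: f^{-1}(U) = ∅ ∈ τ_X ✓.
  U = {γ}: f^{-1}(U) = {x69} ∈ τ_X ✓.
  U = {α, γ}: f^{-1}(U) = {x69} ∈ τ_X ✓.
  U = {β, γ}: f^{-1}(U) = {x69, x70} ∈ τ_X ✓.
  U = {α, β, γ}: f^{-1}(U) = {x69, x70} ∈ τ_X ✓.
Every preimage lies in τ_X, so f IS continuous.


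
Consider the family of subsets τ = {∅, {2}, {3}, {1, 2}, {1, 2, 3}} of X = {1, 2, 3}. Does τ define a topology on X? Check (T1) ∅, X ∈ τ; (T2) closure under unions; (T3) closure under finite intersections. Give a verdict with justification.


τ is NOT a topology on X.

Axiom (T1): ∅ ∈ τ? Yes; X ∈ τ? Yes.
Axiom (T2/T3): check pairwise unions and intersections of members of τ.
Counterexample for (T2): {2} ∪ {3} = {2, 3} ∉ τ. Therefore τ is NOT a topology.


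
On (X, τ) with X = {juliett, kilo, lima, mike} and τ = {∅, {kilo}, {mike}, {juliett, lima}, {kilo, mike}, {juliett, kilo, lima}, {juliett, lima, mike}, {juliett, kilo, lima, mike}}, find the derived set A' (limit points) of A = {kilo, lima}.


A' = {juliett}

For each x ∈ X, list the open sets U ∈ τ with x ∈ U, then check whether U ∩ (A ∖ {x}) ≠ ∅ for every such U.
  x = juliett: opens ∋ x are {juliett, lima}, {juliett, kilo, lima}, {juliett, lima, mike}, {juliett, kilo, lima, mike}; each meets A ∖ {juliett}, so x IS a limit point.
  x = kilo: open {kilo} ∋ x has {kilo} ∩ (A ∖ {kilo}) = ∅, so x is NOT a limit point.
  x = lima: open {juliett, lima} ∋ x has {juliett, lima} ∩ (A ∖ {lima}) = ∅, so x is NOT a limit point.
  x = mike: open {mike} ∋ x has {mike} ∩ (A ∖ {mike}) = ∅, so x is NOT a limit point.
Collecting: A' = {juliett}.


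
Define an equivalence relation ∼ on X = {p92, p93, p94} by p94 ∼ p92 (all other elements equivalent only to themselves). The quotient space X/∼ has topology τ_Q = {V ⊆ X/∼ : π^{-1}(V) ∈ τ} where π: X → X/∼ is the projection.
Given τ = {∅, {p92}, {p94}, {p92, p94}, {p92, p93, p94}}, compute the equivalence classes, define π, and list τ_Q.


X/∼ = {[p92=p94], [p93]}; |τ_Q| = 3.

Equivalence classes: [p92=p94], [p93].
Quotient map π: X → X/∼ sends p92 ↦ [p92=p94], p93 ↦ [p93], p94 ↦ [p92=p94].
For each subset V ⊆ X/∼, compute π^{-1}(V) ⊆ X and check whether π^{-1}(V) ∈ τ. V is open in τ_Q iff π^{-1}(V) ∈ τ.
  V = {}: π^{-1}(V) = ∅ ∈ τ ✓.
  V = {[p92=p94]}: π^{-1}(V) = {p92, p94} ∈ τ ✓.
  V = {[p93]}: π^{-1}(V) = {p93} ∉ τ ✗.
  V = {[p92=p94], [p93]}: π^{-1}(V) = {p92, p93, p94} ∈ τ ✓.
Open sets in the quotient: τ_Q = {{}, {[p92=p94]}, {[p92=p94], [p93]}} (3 elements).


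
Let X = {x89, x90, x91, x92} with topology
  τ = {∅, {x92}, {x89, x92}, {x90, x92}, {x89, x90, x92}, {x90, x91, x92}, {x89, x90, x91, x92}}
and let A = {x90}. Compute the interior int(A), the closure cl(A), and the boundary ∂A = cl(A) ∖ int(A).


int(A) = ∅, cl(A) = {x90, x91}, ∂A = {x90, x91}.

Closed sets in (X, τ) are complements of opens:
  closed(X, τ) = {∅, {x89}, {x91}, {x89, x91}, {x90, x91}, {x89, x90, x91}, {x89, x90, x91, x92}}.
int(A) = ⋃ {U ∈ τ : U ⊆ A}. Opens contained in A: ∅.
Taking the union of these: int(A) = ∅.
cl(A) = ⋂ {C closed : A ⊆ C}. Closed sets containing A: {x90, x91}, {x89, x90, x91}, {x89, x90, x91, x92}.
Intersecting these: cl(A) = {x90, x91}.
∂A = cl(A) ∖ int(A) = {x90, x91} ∖ ∅ = {x90, x91}.


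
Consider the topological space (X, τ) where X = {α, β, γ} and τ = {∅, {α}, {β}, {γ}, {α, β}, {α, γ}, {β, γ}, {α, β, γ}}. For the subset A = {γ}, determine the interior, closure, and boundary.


int(A) = {γ}, cl(A) = {γ}, ∂A = ∅.

Closed sets in (X, τ) are complements of opens:
  closed(X, τ) = {∅, {α}, {β}, {γ}, {α, β}, {α, γ}, {β, γ}, {α, β, γ}}.
int(A) = ⋃ {U ∈ τ : U ⊆ A}. Opens contained in A: ∅, {γ}.
Taking the union of these: int(A) = {γ}.
cl(A) = ⋂ {C closed : A ⊆ C}. Closed sets containing A: {γ}, {α, γ}, {β, γ}, {α, β, γ}.
Intersecting these: cl(A) = {γ}.
∂A = cl(A) ∖ int(A) = {γ} ∖ {γ} = ∅.


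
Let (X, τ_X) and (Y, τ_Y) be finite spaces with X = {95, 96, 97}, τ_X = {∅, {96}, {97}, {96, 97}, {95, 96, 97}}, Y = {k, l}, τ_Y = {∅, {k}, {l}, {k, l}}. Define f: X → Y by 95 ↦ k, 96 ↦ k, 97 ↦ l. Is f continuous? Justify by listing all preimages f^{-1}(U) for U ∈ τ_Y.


f is NOT continuous.

Compute f^{-1}(U) for each U ∈ τ_Y:
  U = ∅: f^{-1}(U) = ∅ ∈ τ_X ✓.
  U = {k}: f^{-1}(U) = {95, 96} ∉ τ_X ✗.
  U = {l}: f^{-1}(U) = {97} ∈ τ_X ✓.
  U = {k, l}: f^{-1}(U) = {95, 96, 97} ∈ τ_X ✓.
Found U = {k} with f^{-1}(U) = {95, 96} not in τ_X. Therefore f is NOT continuous.


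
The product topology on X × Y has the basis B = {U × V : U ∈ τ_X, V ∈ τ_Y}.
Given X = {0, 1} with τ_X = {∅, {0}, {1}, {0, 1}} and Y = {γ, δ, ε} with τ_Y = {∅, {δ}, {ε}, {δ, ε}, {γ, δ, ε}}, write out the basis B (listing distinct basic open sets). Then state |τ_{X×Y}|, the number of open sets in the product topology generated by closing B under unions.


Basis B = {∅ × ∅, {0} × {δ}, {0} × {ε}, {1} × {δ}, {1} × {ε}, {0} × {δ, ε}, {0, 1} × {δ}, {0, 1} × {ε}, {1} × {δ, ε}, {0} × {γ, δ, ε}, {1} × {γ, δ, ε}, {0, 1} × {δ, ε}, {0, 1} × {γ, δ, ε}}; |τ_{X×Y}| = 25.

Enumerate products U × V with U ∈ τ_X, V ∈ τ_Y (deduplicated):
  ∅ × ∅ = {} (∅)
  {0} × {δ} = {(0,δ)}
  {0} × {ε} = {(0,ε)}
  {1} × {δ} = {(1,δ)}
  {1} × {ε} = {(1,ε)}
  {0} × {δ, ε} = {(0,δ), (0,ε)}
  {0, 1} × {δ} = {(0,δ), (1,δ)}
  {0, 1} × {ε} = {(0,ε), (1,ε)}
  {1} × {δ, ε} = {(1,δ), (1,ε)}
  {0} × {γ, δ, ε} = {(0,γ), (0,δ), (0,ε)}
  {1} × {γ, δ, ε} = {(1,γ), (1,δ), (1,ε)}
  {0, 1} × {δ, ε} = {(0,δ), (0,ε), (1,δ), (1,ε)}
  {0, 1} × {γ, δ, ε} = {(0,γ), (0,δ), (0,ε), (1,γ), (1,δ), (1,ε)}
These 13 distinct sets form the basis B.
Close under arbitrary unions to get τ_{X×Y}; counting gives |τ_{X×Y}| = 25.


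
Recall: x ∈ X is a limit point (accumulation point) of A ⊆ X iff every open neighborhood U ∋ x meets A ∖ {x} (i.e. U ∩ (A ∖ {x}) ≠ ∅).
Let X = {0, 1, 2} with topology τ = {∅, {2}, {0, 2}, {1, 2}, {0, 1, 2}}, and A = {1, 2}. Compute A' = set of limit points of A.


A' = {0, 1}

For each x ∈ X, list the open sets U ∈ τ with x ∈ U, then check whether U ∩ (A ∖ {x}) ≠ ∅ for every such U.
  x = 0: opens ∋ x are {0, 2}, {0, 1, 2}; each meets A ∖ {0}, so x IS a limit point.
  x = 1: opens ∋ x are {1, 2}, {0, 1, 2}; each meets A ∖ {1}, so x IS a limit point.
  x = 2: open {2} ∋ x has {2} ∩ (A ∖ {2}) = ∅, so x is NOT a limit point.
Collecting: A' = {0, 1}.


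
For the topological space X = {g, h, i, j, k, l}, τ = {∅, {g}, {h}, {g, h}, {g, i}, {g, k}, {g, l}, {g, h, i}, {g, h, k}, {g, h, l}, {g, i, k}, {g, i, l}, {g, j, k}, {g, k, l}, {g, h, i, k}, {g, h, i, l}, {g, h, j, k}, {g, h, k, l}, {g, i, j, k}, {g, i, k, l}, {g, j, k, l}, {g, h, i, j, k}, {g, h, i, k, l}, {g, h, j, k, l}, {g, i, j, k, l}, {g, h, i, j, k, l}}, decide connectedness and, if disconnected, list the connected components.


(X, τ) is disconnected; components = [{h}, {g, i, j, k, l}].

Find clopen sets (U ∈ τ with X ∖ U ∈ τ):
  U = ∅, X ∖ U = {g, h, i, j, k, l} — both open, so U is clopen.
  U = {h}, X ∖ U = {g, i, j, k, l} — both open, so U is clopen.
  U = {g, i, j, k, l}, X ∖ U = {h} — both open, so U is clopen.
  U = {g, h, i, j, k, l}, X ∖ U = ∅ — both open, so U is clopen.
Nontrivial clopen(s) exist: e.g. {h}. So (X, τ) is disconnected.
Compute connected components by grouping points that agree on all clopens:
  component: {h}
  component: {g, i, j, k, l}


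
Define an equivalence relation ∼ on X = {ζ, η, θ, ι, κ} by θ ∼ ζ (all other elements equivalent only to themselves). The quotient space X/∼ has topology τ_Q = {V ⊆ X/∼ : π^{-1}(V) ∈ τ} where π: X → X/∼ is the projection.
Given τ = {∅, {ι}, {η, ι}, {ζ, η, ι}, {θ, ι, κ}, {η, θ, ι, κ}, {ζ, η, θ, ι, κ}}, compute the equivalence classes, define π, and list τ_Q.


X/∼ = {[ζ=θ], [η], [ι], [κ]}; |τ_Q| = 4.

Equivalence classes: [ζ=θ], [η], [ι], [κ].
Quotient map π: X → X/∼ sends ζ ↦ [ζ=θ], η ↦ [η], θ ↦ [ζ=θ], ι ↦ [ι], κ ↦ [κ].
For each subset V ⊆ X/∼, compute π^{-1}(V) ⊆ X and check whether π^{-1}(V) ∈ τ. V is open in τ_Q iff π^{-1}(V) ∈ τ.
  V = {}: π^{-1}(V) = ∅ ∈ τ ✓.
  V = {[ζ=θ]}: π^{-1}(V) = {ζ, θ} ∉ τ ✗.
  V = {[η]}: π^{-1}(V) = {η} ∉ τ ✗.
  V = {[ζ=θ], [η]}: π^{-1}(V) = {ζ, η, θ} ∉ τ ✗.
  V = {[ι]}: π^{-1}(V) = {ι} ∈ τ ✓.
  V = {[ζ=θ], [ι]}: π^{-1}(V) = {ζ, θ, ι} ∉ τ ✗.
  V = {[η], [ι]}: π^{-1}(V) = {η, ι} ∈ τ ✓.
  V = {[ζ=θ], [η], [ι]}: π^{-1}(V) = {ζ, η, θ, ι} ∉ τ ✗.
  V = {[κ]}: π^{-1}(V) = {κ} ∉ τ ✗.
  V = {[ζ=θ], [κ]}: π^{-1}(V) = {ζ, θ, κ} ∉ τ ✗.
  V = {[η], [κ]}: π^{-1}(V) = {η, κ} ∉ τ ✗.
  V = {[ζ=θ], [η], [κ]}: π^{-1}(V) = {ζ, η, θ, κ} ∉ τ ✗.
  V = {[ι], [κ]}: π^{-1}(V) = {ι, κ} ∉ τ ✗.
  V = {[ζ=θ], [ι], [κ]}: π^{-1}(V) = {ζ, θ, ι, κ} ∉ τ ✗.
  V = {[η], [ι], [κ]}: π^{-1}(V) = {η, ι, κ} ∉ τ ✗.
  V = {[ζ=θ], [η], [ι], [κ]}: π^{-1}(V) = {ζ, η, θ, ι, κ} ∈ τ ✓.
Open sets in the quotient: τ_Q = {{}, {[ι]}, {[η], [ι]}, {[ζ=θ], [η], [ι], [κ]}} (4 elements).


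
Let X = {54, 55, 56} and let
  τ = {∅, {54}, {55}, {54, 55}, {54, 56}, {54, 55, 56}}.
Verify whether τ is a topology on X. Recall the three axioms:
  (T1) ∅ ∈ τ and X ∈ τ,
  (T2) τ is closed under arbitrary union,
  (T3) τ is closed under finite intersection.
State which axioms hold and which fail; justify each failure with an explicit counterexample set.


τ IS a topology on X.

Axiom (T1): ∅ ∈ τ? Yes; X ∈ τ? Yes.
Axiom (T2/T3): check pairwise unions and intersections of members of τ.
All pairwise intersections and unions checked — each lies in τ. Therefore τ satisfies (T1), (T2), (T3): it IS a topology on X.


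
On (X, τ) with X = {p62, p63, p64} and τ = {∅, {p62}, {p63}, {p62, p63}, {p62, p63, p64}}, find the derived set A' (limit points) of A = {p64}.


A' = ∅

For each x ∈ X, list the open sets U ∈ τ with x ∈ U, then check whether U ∩ (A ∖ {x}) ≠ ∅ for every such U.
  x = p62: open {p62} ∋ x has {p62} ∩ (A ∖ {p62}) = ∅, so x is NOT a limit point.
  x = p63: open {p63} ∋ x has {p63} ∩ (A ∖ {p63}) = ∅, so x is NOT a limit point.
  x = p64: open {p62, p63, p64} ∋ x has {p62, p63, p64} ∩ (A ∖ {p64}) = ∅, so x is NOT a limit point.
Collecting: A' = ∅.


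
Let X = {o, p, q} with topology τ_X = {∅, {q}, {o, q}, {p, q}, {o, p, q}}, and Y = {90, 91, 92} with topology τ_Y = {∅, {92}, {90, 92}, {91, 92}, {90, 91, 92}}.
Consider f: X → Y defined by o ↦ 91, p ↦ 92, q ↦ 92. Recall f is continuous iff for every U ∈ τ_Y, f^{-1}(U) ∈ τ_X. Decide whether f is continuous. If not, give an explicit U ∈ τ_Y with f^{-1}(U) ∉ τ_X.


f IS continuous.

Compute f^{-1}(U) for each U ∈ τ_Y:
  U = ∅: f^{-1}(U) = ∅ ∈ τ_X ✓.
  U = {92}: f^{-1}(U) = {p, q} ∈ τ_X ✓.
  U = {90, 92}: f^{-1}(U) = {p, q} ∈ τ_X ✓.
  U = {91, 92}: f^{-1}(U) = {o, p, q} ∈ τ_X ✓.
  U = {90, 91, 92}: f^{-1}(U) = {o, p, q} ∈ τ_X ✓.
Every preimage lies in τ_X, so f IS continuous.


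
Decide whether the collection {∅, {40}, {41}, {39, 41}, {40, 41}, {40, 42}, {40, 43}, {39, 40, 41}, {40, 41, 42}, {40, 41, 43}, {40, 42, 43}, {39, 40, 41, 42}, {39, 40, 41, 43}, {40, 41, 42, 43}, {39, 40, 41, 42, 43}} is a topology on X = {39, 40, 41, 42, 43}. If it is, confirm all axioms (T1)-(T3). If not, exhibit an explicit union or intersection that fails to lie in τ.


τ IS a topology on X.

Axiom (T1): ∅ ∈ τ? Yes; X ∈ τ? Yes.
Axiom (T2/T3): check pairwise unions and intersections of members of τ.
All pairwise intersections and unions checked — each lies in τ. Therefore τ satisfies (T1), (T2), (T3): it IS a topology on X.


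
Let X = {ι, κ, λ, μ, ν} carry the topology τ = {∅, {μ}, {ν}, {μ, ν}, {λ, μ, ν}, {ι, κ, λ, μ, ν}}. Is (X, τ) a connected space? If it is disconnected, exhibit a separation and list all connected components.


(X, τ) is connected.

Find clopen sets (U ∈ τ with X ∖ U ∈ τ):
  U = ∅, X ∖ U = {ι, κ, λ, μ, ν} — both open, so U is clopen.
  U = {ι, κ, λ, μ, ν}, X ∖ U = ∅ — both open, so U is clopen.
Only trivial clopens (∅ and X) exist, so (X, τ) is connected.
Compute connected components by grouping points that agree on all clopens:
  component: {ι, κ, λ, μ, ν}


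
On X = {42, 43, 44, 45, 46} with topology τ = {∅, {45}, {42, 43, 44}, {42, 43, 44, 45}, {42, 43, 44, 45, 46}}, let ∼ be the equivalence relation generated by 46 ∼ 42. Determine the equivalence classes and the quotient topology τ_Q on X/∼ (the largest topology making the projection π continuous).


X/∼ = {[42=46], [43], [44], [45]}; |τ_Q| = 3.

Equivalence classes: [42=46], [43], [44], [45].
Quotient map π: X → X/∼ sends 42 ↦ [42=46], 43 ↦ [43], 44 ↦ [44], 45 ↦ [45], 46 ↦ [42=46].
For each subset V ⊆ X/∼, compute π^{-1}(V) ⊆ X and check whether π^{-1}(V) ∈ τ. V is open in τ_Q iff π^{-1}(V) ∈ τ.
  V = {}: π^{-1}(V) = ∅ ∈ τ ✓.
  V = {[42=46]}: π^{-1}(V) = {42, 46} ∉ τ ✗.
  V = {[43]}: π^{-1}(V) = {43} ∉ τ ✗.
  V = {[42=46], [43]}: π^{-1}(V) = {42, 43, 46} ∉ τ ✗.
  V = {[44]}: π^{-1}(V) = {44} ∉ τ ✗.
  V = {[42=46], [44]}: π^{-1}(V) = {42, 44, 46} ∉ τ ✗.
  V = {[43], [44]}: π^{-1}(V) = {43, 44} ∉ τ ✗.
  V = {[42=46], [43], [44]}: π^{-1}(V) = {42, 43, 44, 46} ∉ τ ✗.
  V = {[45]}: π^{-1}(V) = {45} ∈ τ ✓.
  V = {[42=46], [45]}: π^{-1}(V) = {42, 45, 46} ∉ τ ✗.
  V = {[43], [45]}: π^{-1}(V) = {43, 45} ∉ τ ✗.
  V = {[42=46], [43], [45]}: π^{-1}(V) = {42, 43, 45, 46} ∉ τ ✗.
  V = {[44], [45]}: π^{-1}(V) = {44, 45} ∉ τ ✗.
  V = {[42=46], [44], [45]}: π^{-1}(V) = {42, 44, 45, 46} ∉ τ ✗.
  V = {[43], [44], [45]}: π^{-1}(V) = {43, 44, 45} ∉ τ ✗.
  V = {[42=46], [43], [44], [45]}: π^{-1}(V) = {42, 43, 44, 45, 46} ∈ τ ✓.
Open sets in the quotient: τ_Q = {{}, {[45]}, {[42=46], [43], [44], [45]}} (3 elements).


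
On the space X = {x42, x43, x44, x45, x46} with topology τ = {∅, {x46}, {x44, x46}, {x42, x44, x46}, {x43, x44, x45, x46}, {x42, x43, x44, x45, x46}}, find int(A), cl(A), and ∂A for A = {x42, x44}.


int(A) = ∅, cl(A) = {x42, x43, x44, x45}, ∂A = {x42, x43, x44, x45}.

Closed sets in (X, τ) are complements of opens:
  closed(X, τ) = {∅, {x42}, {x43, x45}, {x42, x43, x45}, {x42, x43, x44, x45}, {x42, x43, x44, x45, x46}}.
int(A) = ⋃ {U ∈ τ : U ⊆ A}. Opens contained in A: ∅.
Taking the union of these: int(A) = ∅.
cl(A) = ⋂ {C closed : A ⊆ C}. Closed sets containing A: {x42, x43, x44, x45}, {x42, x43, x44, x45, x46}.
Intersecting these: cl(A) = {x42, x43, x44, x45}.
∂A = cl(A) ∖ int(A) = {x42, x43, x44, x45} ∖ ∅ = {x42, x43, x44, x45}.


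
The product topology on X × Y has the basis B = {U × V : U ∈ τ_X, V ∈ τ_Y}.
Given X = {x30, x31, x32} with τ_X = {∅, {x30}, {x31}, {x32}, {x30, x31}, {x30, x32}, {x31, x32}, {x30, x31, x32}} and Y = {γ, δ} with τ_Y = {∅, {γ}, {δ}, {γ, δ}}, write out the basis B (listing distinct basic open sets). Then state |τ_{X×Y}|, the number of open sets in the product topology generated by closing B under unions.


Basis B = {∅ × ∅, {x30} × {γ}, {x30} × {δ}, {x31} × {γ}, {x31} × {δ}, {x32} × {γ}, {x32} × {δ}, {x30} × {γ, δ}, {x30, x31} × {γ}, {x30, x32} × {γ}, {x30, x31} × {δ}, {x30, x32} × {δ}, {x31} × {γ, δ}, {x31, x32} × {γ}, {x31, x32} × {δ}, {x32} × {γ, δ}, {x30, x31, x32} × {γ}, {x30, x31, x32} × {δ}, {x30, x31} × {γ, δ}, {x30, x32} × {γ, δ}, {x31, x32} × {γ, δ}, {x30, x31, x32} × {γ, δ}}; |τ_{X×Y}| = 64.

Enumerate products U × V with U ∈ τ_X, V ∈ τ_Y (deduplicated):
  ∅ × ∅ = {} (∅)
  {x30} × {γ} = {(x30,γ)}
  {x30} × {δ} = {(x30,δ)}
  {x31} × {γ} = {(x31,γ)}
  {x31} × {δ} = {(x31,δ)}
  {x32} × {γ} = {(x32,γ)}
  {x32} × {δ} = {(x32,δ)}
  {x30} × {γ, δ} = {(x30,γ), (x30,δ)}
  {x30, x31} × {γ} = {(x30,γ), (x31,γ)}
  {x30, x32} × {γ} = {(x30,γ), (x32,γ)}
  {x30, x31} × {δ} = {(x30,δ), (x31,δ)}
  {x30, x32} × {δ} = {(x30,δ), (x32,δ)}
  {x31} × {γ, δ} = {(x31,γ), (x31,δ)}
  {x31, x32} × {γ} = {(x31,γ), (x32,γ)}
  {x31, x32} × {δ} = {(x31,δ), (x32,δ)}
  {x32} × {γ, δ} = {(x32,γ), (x32,δ)}
  {x30, x31, x32} × {γ} = {(x30,γ), (x31,γ), (x32,γ)}
  {x30, x31, x32} × {δ} = {(x30,δ), (x31,δ), (x32,δ)}
  {x30, x31} × {γ, δ} = {(x30,γ), (x30,δ), (x31,γ), (x31,δ)}
  {x30, x32} × {γ, δ} = {(x30,γ), (x30,δ), (x32,γ), (x32,δ)}
  {x31, x32} × {γ, δ} = {(x31,γ), (x31,δ), (x32,γ), (x32,δ)}
  {x30, x31, x32} × {γ, δ} = {(x30,γ), (x30,δ), (x31,γ), (x31,δ), (x32,γ), (x32,δ)}
These 22 distinct sets form the basis B.
Close under arbitrary unions to get τ_{X×Y}; counting gives |τ_{X×Y}| = 64.


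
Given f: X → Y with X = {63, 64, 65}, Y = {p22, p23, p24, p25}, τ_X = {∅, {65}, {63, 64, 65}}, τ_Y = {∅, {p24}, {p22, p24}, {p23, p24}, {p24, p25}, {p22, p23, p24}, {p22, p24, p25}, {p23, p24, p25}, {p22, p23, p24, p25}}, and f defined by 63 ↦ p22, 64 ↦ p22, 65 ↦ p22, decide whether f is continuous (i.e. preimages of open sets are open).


f IS continuous.

Compute f^{-1}(U) for each U ∈ τ_Y:
  U = ∅: f^{-1}(U) = ∅ ∈ τ_X ✓.
  U = {p24}: f^{-1}(U) = ∅ ∈ τ_X ✓.
  U = {p22, p24}: f^{-1}(U) = {63, 64, 65} ∈ τ_X ✓.
  U = {p23, p24}: f^{-1}(U) = ∅ ∈ τ_X ✓.
  U = {p24, p25}: f^{-1}(U) = ∅ ∈ τ_X ✓.
  U = {p22, p23, p24}: f^{-1}(U) = {63, 64, 65} ∈ τ_X ✓.
  U = {p22, p24, p25}: f^{-1}(U) = {63, 64, 65} ∈ τ_X ✓.
  U = {p23, p24, p25}: f^{-1}(U) = ∅ ∈ τ_X ✓.
  U = {p22, p23, p24, p25}: f^{-1}(U) = {63, 64, 65} ∈ τ_X ✓.
Every preimage lies in τ_X, so f IS continuous.


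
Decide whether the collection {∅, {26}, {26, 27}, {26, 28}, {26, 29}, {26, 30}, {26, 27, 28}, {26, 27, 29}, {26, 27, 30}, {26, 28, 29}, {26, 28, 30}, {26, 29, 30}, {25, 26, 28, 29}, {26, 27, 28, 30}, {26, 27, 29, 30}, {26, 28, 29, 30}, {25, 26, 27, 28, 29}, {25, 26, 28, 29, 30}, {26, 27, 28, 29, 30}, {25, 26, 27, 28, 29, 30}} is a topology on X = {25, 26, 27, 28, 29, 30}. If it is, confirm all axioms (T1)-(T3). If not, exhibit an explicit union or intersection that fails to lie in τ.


τ is NOT a topology on X.

Axiom (T1): ∅ ∈ τ? Yes; X ∈ τ? Yes.
Axiom (T2/T3): check pairwise unions and intersections of members of τ.
Counterexample for (T2): {26, 27} ∪ {26, 28, 29} = {26, 27, 28, 29} ∉ τ. Therefore τ is NOT a topology.


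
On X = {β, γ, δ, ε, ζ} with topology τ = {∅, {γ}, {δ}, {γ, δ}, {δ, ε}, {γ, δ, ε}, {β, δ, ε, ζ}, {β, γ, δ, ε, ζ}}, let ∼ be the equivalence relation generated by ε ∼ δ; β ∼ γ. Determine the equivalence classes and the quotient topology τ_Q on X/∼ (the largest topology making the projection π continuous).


X/∼ = {[β=γ], [δ=ε], [ζ]}; |τ_Q| = 3.

Equivalence classes: [β=γ], [δ=ε], [ζ].
Quotient map π: X → X/∼ sends β ↦ [β=γ], γ ↦ [β=γ], δ ↦ [δ=ε], ε ↦ [δ=ε], ζ ↦ [ζ].
For each subset V ⊆ X/∼, compute π^{-1}(V) ⊆ X and check whether π^{-1}(V) ∈ τ. V is open in τ_Q iff π^{-1}(V) ∈ τ.
  V = {}: π^{-1}(V) = ∅ ∈ τ ✓.
  V = {[β=γ]}: π^{-1}(V) = {β, γ} ∉ τ ✗.
  V = {[δ=ε]}: π^{-1}(V) = {δ, ε} ∈ τ ✓.
  V = {[β=γ], [δ=ε]}: π^{-1}(V) = {β, γ, δ, ε} ∉ τ ✗.
  V = {[ζ]}: π^{-1}(V) = {ζ} ∉ τ ✗.
  V = {[β=γ], [ζ]}: π^{-1}(V) = {β, γ, ζ} ∉ τ ✗.
  V = {[δ=ε], [ζ]}: π^{-1}(V) = {δ, ε, ζ} ∉ τ ✗.
  V = {[β=γ], [δ=ε], [ζ]}: π^{-1}(V) = {β, γ, δ, ε, ζ} ∈ τ ✓.
Open sets in the quotient: τ_Q = {{}, {[δ=ε]}, {[β=γ], [δ=ε], [ζ]}} (3 elements).


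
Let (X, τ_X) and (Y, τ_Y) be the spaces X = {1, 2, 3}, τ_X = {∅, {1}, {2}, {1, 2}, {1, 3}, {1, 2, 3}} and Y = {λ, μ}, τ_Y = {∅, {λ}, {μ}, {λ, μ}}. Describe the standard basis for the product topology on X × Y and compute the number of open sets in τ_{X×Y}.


Basis B = {∅ × ∅, {1} × {λ}, {1} × {μ}, {2} × {λ}, {2} × {μ}, {1} × {λ, μ}, {1, 2} × {λ}, {1, 3} × {λ}, {1, 2} × {μ}, {1, 3} × {μ}, {2} × {λ, μ}, {1, 2, 3} × {λ}, {1, 2, 3} × {μ}, {1, 2} × {λ, μ}, {1, 3} × {λ, μ}, {1, 2, 3} × {λ, μ}}; |τ_{X×Y}| = 36.

Enumerate products U × V with U ∈ τ_X, V ∈ τ_Y (deduplicated):
  ∅ × ∅ = {} (∅)
  {1} × {λ} = {(1,λ)}
  {1} × {μ} = {(1,μ)}
  {2} × {λ} = {(2,λ)}
  {2} × {μ} = {(2,μ)}
  {1} × {λ, μ} = {(1,λ), (1,μ)}
  {1, 2} × {λ} = {(1,λ), (2,λ)}
  {1, 3} × {λ} = {(1,λ), (3,λ)}
  {1, 2} × {μ} = {(1,μ), (2,μ)}
  {1, 3} × {μ} = {(1,μ), (3,μ)}
  {2} × {λ, μ} = {(2,λ), (2,μ)}
  {1, 2, 3} × {λ} = {(1,λ), (2,λ), (3,λ)}
  {1, 2, 3} × {μ} = {(1,μ), (2,μ), (3,μ)}
  {1, 2} × {λ, μ} = {(1,λ), (1,μ), (2,λ), (2,μ)}
  {1, 3} × {λ, μ} = {(1,λ), (1,μ), (3,λ), (3,μ)}
  {1, 2, 3} × {λ, μ} = {(1,λ), (1,μ), (2,λ), (2,μ), (3,λ), (3,μ)}
These 16 distinct sets form the basis B.
Close under arbitrary unions to get τ_{X×Y}; counting gives |τ_{X×Y}| = 36.


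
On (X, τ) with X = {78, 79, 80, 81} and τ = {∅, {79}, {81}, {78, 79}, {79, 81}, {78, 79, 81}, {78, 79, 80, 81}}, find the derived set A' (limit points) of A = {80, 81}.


A' = {80}

For each x ∈ X, list the open sets U ∈ τ with x ∈ U, then check whether U ∩ (A ∖ {x}) ≠ ∅ for every such U.
  x = 78: open {78, 79} ∋ x has {78, 79} ∩ (A ∖ {78}) = ∅, so x is NOT a limit point.
  x = 79: open {79} ∋ x has {79} ∩ (A ∖ {79}) = ∅, so x is NOT a limit point.
  x = 80: opens ∋ x are {78, 79, 80, 81}; each meets A ∖ {80}, so x IS a limit point.
  x = 81: open {81} ∋ x has {81} ∩ (A ∖ {81}) = ∅, so x is NOT a limit point.
Collecting: A' = {80}.


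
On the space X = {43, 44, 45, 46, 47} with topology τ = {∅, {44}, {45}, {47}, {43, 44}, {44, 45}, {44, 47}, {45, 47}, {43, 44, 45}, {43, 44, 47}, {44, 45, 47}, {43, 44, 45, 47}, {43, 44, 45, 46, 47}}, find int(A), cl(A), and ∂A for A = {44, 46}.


int(A) = {44}, cl(A) = {43, 44, 46}, ∂A = {43, 46}.

Closed sets in (X, τ) are complements of opens:
  closed(X, τ) = {∅, {46}, {43, 46}, {45, 46}, {46, 47}, {43, 44, 46}, {43, 45, 46}, {43, 46, 47}, {45, 46, 47}, {43, 44, 45, 46}, {43, 44, 46, 47}, {43, 45, 46, 47}, {43, 44, 45, 46, 47}}.
int(A) = ⋃ {U ∈ τ : U ⊆ A}. Opens contained in A: ∅, {44}.
Taking the union of these: int(A) = {44}.
cl(A) = ⋂ {C closed : A ⊆ C}. Closed sets containing A: {43, 44, 46}, {43, 44, 45, 46}, {43, 44, 46, 47}, {43, 44, 45, 46, 47}.
Intersecting these: cl(A) = {43, 44, 46}.
∂A = cl(A) ∖ int(A) = {43, 44, 46} ∖ {44} = {43, 46}.


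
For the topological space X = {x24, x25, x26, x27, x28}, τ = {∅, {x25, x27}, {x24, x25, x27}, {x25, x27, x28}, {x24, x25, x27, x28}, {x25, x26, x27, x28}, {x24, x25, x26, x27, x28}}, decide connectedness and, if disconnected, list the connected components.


(X, τ) is connected.

Find clopen sets (U ∈ τ with X ∖ U ∈ τ):
  U = ∅, X ∖ U = {x24, x25, x26, x27, x28} — both open, so U is clopen.
  U = {x24, x25, x26, x27, x28}, X ∖ U = ∅ — both open, so U is clopen.
Only trivial clopens (∅ and X) exist, so (X, τ) is connected.
Compute connected components by grouping points that agree on all clopens:
  component: {x24, x25, x26, x27, x28}


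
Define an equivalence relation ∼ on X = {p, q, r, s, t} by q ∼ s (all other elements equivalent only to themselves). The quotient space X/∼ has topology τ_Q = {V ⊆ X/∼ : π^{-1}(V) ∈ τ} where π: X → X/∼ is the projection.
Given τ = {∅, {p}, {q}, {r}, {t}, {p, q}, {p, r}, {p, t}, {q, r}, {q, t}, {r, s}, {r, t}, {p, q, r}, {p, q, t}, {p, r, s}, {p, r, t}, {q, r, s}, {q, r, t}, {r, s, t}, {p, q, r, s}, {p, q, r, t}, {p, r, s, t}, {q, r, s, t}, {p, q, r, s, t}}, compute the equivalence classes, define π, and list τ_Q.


X/∼ = {[p], [q=s], [r], [t]}; |τ_Q| = 12.

Equivalence classes: [p], [q=s], [r], [t].
Quotient map π: X → X/∼ sends p ↦ [p], q ↦ [q=s], r ↦ [r], s ↦ [q=s], t ↦ [t].
For each subset V ⊆ X/∼, compute π^{-1}(V) ⊆ X and check whether π^{-1}(V) ∈ τ. V is open in τ_Q iff π^{-1}(V) ∈ τ.
  V = {}: π^{-1}(V) = ∅ ∈ τ ✓.
  V = {[p]}: π^{-1}(V) = {p} ∈ τ ✓.
  V = {[q=s]}: π^{-1}(V) = {q, s} ∉ τ ✗.
  V = {[p], [q=s]}: π^{-1}(V) = {p, q, s} ∉ τ ✗.
  V = {[r]}: π^{-1}(V) = {r} ∈ τ ✓.
  V = {[p], [r]}: π^{-1}(V) = {p, r} ∈ τ ✓.
  V = {[q=s], [r]}: π^{-1}(V) = {q, r, s} ∈ τ ✓.
  V = {[p], [q=s], [r]}: π^{-1}(V) = {p, q, r, s} ∈ τ ✓.
  V = {[t]}: π^{-1}(V) = {t} ∈ τ ✓.
  V = {[p], [t]}: π^{-1}(V) = {p, t} ∈ τ ✓.
  V = {[q=s], [t]}: π^{-1}(V) = {q, s, t} ∉ τ ✗.
  V = {[p], [q=s], [t]}: π^{-1}(V) = {p, q, s, t} ∉ τ ✗.
  V = {[r], [t]}: π^{-1}(V) = {r, t} ∈ τ ✓.
  V = {[p], [r], [t]}: π^{-1}(V) = {p, r, t} ∈ τ ✓.
  V = {[q=s], [r], [t]}: π^{-1}(V) = {q, r, s, t} ∈ τ ✓.
  V = {[p], [q=s], [r], [t]}: π^{-1}(V) = {p, q, r, s, t} ∈ τ ✓.
Open sets in the quotient: τ_Q = {{}, {[p]}, {[r]}, {[p], [r]}, {[q=s], [r]}, {[p], [q=s], [r]}, {[t]}, {[p], [t]}, {[r], [t]}, {[p], [r], [t]}, {[q=s], [r], [t]}, {[p], [q=s], [r], [t]}} (12 elements).


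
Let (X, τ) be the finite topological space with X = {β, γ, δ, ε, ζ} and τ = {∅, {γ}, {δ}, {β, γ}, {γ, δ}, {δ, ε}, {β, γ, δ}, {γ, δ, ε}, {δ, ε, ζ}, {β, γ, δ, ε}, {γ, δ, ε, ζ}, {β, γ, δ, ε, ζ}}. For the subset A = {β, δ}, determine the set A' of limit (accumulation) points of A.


A' = {ε, ζ}

For each x ∈ X, list the open sets U ∈ τ with x ∈ U, then check whether U ∩ (A ∖ {x}) ≠ ∅ for every such U.
  x = β: open {β, γ} ∋ x has {β, γ} ∩ (A ∖ {β}) = ∅, so x is NOT a limit point.
  x = γ: open {γ} ∋ x has {γ} ∩ (A ∖ {γ}) = ∅, so x is NOT a limit point.
  x = δ: open {δ} ∋ x has {δ} ∩ (A ∖ {δ}) = ∅, so x is NOT a limit point.
  x = ε: opens ∋ x are {δ, ε}, {γ, δ, ε}, {δ, ε, ζ}, {β, γ, δ, ε}, {γ, δ, ε, ζ}, {β, γ, δ, ε, ζ}; each meets A ∖ {ε}, so x IS a limit point.
  x = ζ: opens ∋ x are {δ, ε, ζ}, {γ, δ, ε, ζ}, {β, γ, δ, ε, ζ}; each meets A ∖ {ζ}, so x IS a limit point.
Collecting: A' = {ε, ζ}.


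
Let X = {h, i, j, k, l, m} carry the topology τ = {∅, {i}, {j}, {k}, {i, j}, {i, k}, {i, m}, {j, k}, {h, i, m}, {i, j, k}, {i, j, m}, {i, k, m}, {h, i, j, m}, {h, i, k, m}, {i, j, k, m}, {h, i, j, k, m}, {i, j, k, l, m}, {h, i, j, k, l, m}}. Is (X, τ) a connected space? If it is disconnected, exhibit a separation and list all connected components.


(X, τ) is connected.

Find clopen sets (U ∈ τ with X ∖ U ∈ τ):
  U = ∅, X ∖ U = {h, i, j, k, l, m} — both open, so U is clopen.
  U = {h, i, j, k, l, m}, X ∖ U = ∅ — both open, so U is clopen.
Only trivial clopens (∅ and X) exist, so (X, τ) is connected.
Compute connected components by grouping points that agree on all clopens:
  component: {h, i, j, k, l, m}


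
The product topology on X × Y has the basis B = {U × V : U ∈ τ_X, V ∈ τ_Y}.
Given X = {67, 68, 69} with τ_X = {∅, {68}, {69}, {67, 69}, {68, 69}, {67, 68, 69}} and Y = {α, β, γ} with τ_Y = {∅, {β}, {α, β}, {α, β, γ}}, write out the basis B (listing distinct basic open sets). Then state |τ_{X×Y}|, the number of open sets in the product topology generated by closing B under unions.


Basis B = {∅ × ∅, {68} × {β}, {69} × {β}, {67, 69} × {β}, {68} × {α, β}, {68, 69} × {β}, {69} × {α, β}, {67, 68, 69} × {β}, {68} × {α, β, γ}, {69} × {α, β, γ}, {67, 69} × {α, β}, {68, 69} × {α, β}, {67, 69} × {α, β, γ}, {67, 68, 69} × {α, β}, {68, 69} × {α, β, γ}, {67, 68, 69} × {α, β, γ}}; |τ_{X×Y}| = 40.

Enumerate products U × V with U ∈ τ_X, V ∈ τ_Y (deduplicated):
  ∅ × ∅ = {} (∅)
  {68} × {β} = {(68,β)}
  {69} × {β} = {(69,β)}
  {67, 69} × {β} = {(67,β), (69,β)}
  {68} × {α, β} = {(68,α), (68,β)}
  {68, 69} × {β} = {(68,β), (69,β)}
  {69} × {α, β} = {(69,α), (69,β)}
  {67, 68, 69} × {β} = {(67,β), (68,β), (69,β)}
  {68} × {α, β, γ} = {(68,α), (68,β), (68,γ)}
  {69} × {α, β, γ} = {(69,α), (69,β), (69,γ)}
  {67, 69} × {α, β} = {(67,α), (67,β), (69,α), (69,β)}
  {68, 69} × {α, β} = {(68,α), (68,β), (69,α), (69,β)}
  {67, 69} × {α, β, γ} = {(67,α), (67,β), (67,γ), (69,α), (69,β), (69,γ)}
  {67, 68, 69} × {α, β} = {(67,α), (67,β), (68,α), (68,β), (69,α), (69,β)}
  {68, 69} × {α, β, γ} = {(68,α), (68,β), (68,γ), (69,α), (69,β), (69,γ)}
  {67, 68, 69} × {α, β, γ} = {(67,α), (67,β), (67,γ), (68,α), (68,β), (68,γ), (69,α), (69,β), (69,γ)}
These 16 distinct sets form the basis B.
Close under arbitrary unions to get τ_{X×Y}; counting gives |τ_{X×Y}| = 40.


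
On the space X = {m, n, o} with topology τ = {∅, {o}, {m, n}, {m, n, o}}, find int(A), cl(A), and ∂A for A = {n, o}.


int(A) = {o}, cl(A) = {m, n, o}, ∂A = {m, n}.

Closed sets in (X, τ) are complements of opens:
  closed(X, τ) = {∅, {o}, {m, n}, {m, n, o}}.
int(A) = ⋃ {U ∈ τ : U ⊆ A}. Opens contained in A: ∅, {o}.
Taking the union of these: int(A) = {o}.
cl(A) = ⋂ {C closed : A ⊆ C}. Closed sets containing A: {m, n, o}.
Intersecting these: cl(A) = {m, n, o}.
∂A = cl(A) ∖ int(A) = {m, n, o} ∖ {o} = {m, n}.


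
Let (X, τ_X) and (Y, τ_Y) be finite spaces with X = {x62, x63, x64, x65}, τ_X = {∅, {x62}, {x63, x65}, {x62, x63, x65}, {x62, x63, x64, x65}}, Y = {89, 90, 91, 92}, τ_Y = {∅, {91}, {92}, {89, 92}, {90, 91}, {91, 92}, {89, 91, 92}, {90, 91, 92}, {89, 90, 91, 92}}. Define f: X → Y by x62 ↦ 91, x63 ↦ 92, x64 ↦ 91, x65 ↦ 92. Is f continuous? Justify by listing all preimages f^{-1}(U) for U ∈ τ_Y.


f is NOT continuous.

Compute f^{-1}(U) for each U ∈ τ_Y:
  U = ∅: f^{-1}(U) = ∅ ∈ τ_X ✓.
  U = {91}: f^{-1}(U) = {x62, x64} ∉ τ_X ✗.
  U = {92}: f^{-1}(U) = {x63, x65} ∈ τ_X ✓.
  U = {89, 92}: f^{-1}(U) = {x63, x65} ∈ τ_X ✓.
  U = {90, 91}: f^{-1}(U) = {x62, x64} ∉ τ_X ✗.
  U = {91, 92}: f^{-1}(U) = {x62, x63, x64, x65} ∈ τ_X ✓.
  U = {89, 91, 92}: f^{-1}(U) = {x62, x63, x64, x65} ∈ τ_X ✓.
  U = {90, 91, 92}: f^{-1}(U) = {x62, x63, x64, x65} ∈ τ_X ✓.
  U = {89, 90, 91, 92}: f^{-1}(U) = {x62, x63, x64, x65} ∈ τ_X ✓.
Found U = {91} with f^{-1}(U) = {x62, x64} not in τ_X. Therefore f is NOT continuous.


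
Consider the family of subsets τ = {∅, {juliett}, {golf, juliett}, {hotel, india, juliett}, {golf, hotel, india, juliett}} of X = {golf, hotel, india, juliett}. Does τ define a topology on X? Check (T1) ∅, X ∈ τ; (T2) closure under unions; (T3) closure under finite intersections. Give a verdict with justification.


τ IS a topology on X.

Axiom (T1): ∅ ∈ τ? Yes; X ∈ τ? Yes.
Axiom (T2/T3): check pairwise unions and intersections of members of τ.
All pairwise intersections and unions checked — each lies in τ. Therefore τ satisfies (T1), (T2), (T3): it IS a topology on X.


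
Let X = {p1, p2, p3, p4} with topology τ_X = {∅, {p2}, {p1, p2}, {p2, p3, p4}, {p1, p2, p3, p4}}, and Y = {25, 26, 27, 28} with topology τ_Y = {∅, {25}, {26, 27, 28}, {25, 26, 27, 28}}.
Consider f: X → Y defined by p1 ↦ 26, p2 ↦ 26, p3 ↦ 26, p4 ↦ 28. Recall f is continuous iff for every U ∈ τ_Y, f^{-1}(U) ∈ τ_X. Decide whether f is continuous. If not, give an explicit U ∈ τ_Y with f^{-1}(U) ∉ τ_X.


f IS continuous.

Compute f^{-1}(U) for each U ∈ τ_Y:
  U = ∅: f^{-1}(U) = ∅ ∈ τ_X ✓.
  U = {25}: f^{-1}(U) = ∅ ∈ τ_X ✓.
  U = {26, 27, 28}: f^{-1}(U) = {p1, p2, p3, p4} ∈ τ_X ✓.
  U = {25, 26, 27, 28}: f^{-1}(U) = {p1, p2, p3, p4} ∈ τ_X ✓.
Every preimage lies in τ_X, so f IS continuous.


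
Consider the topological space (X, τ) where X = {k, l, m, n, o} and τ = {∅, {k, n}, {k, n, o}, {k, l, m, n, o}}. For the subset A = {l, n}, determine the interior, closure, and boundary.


int(A) = ∅, cl(A) = {k, l, m, n, o}, ∂A = {k, l, m, n, o}.

Closed sets in (X, τ) are complements of opens:
  closed(X, τ) = {∅, {l, m}, {l, m, o}, {k, l, m, n, o}}.
int(A) = ⋃ {U ∈ τ : U ⊆ A}. Opens contained in A: ∅.
Taking the union of these: int(A) = ∅.
cl(A) = ⋂ {C closed : A ⊆ C}. Closed sets containing A: {k, l, m, n, o}.
Intersecting these: cl(A) = {k, l, m, n, o}.
∂A = cl(A) ∖ int(A) = {k, l, m, n, o} ∖ ∅ = {k, l, m, n, o}.


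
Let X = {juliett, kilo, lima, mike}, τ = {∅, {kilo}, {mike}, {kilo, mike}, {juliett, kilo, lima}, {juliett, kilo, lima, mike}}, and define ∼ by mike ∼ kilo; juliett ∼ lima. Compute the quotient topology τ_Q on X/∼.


X/∼ = {[juliett=lima], [kilo=mike]}; |τ_Q| = 3.

Equivalence classes: [juliett=lima], [kilo=mike].
Quotient map π: X → X/∼ sends juliett ↦ [juliett=lima], kilo ↦ [kilo=mike], lima ↦ [juliett=lima], mike ↦ [kilo=mike].
For each subset V ⊆ X/∼, compute π^{-1}(V) ⊆ X and check whether π^{-1}(V) ∈ τ. V is open in τ_Q iff π^{-1}(V) ∈ τ.
  V = {}: π^{-1}(V) = ∅ ∈ τ ✓.
  V = {[juliett=lima]}: π^{-1}(V) = {juliett, lima} ∉ τ ✗.
  V = {[kilo=mike]}: π^{-1}(V) = {kilo, mike} ∈ τ ✓.
  V = {[juliett=lima], [kilo=mike]}: π^{-1}(V) = {juliett, kilo, lima, mike} ∈ τ ✓.
Open sets in the quotient: τ_Q = {{}, {[kilo=mike]}, {[juliett=lima], [kilo=mike]}} (3 elements).


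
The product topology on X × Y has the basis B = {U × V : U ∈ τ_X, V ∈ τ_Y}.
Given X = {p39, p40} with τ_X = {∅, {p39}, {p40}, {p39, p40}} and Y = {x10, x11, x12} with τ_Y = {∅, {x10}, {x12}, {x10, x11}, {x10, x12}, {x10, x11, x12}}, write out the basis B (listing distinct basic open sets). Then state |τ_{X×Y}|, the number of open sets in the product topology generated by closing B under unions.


Basis B = {∅ × ∅, {p39} × {x10}, {p39} × {x12}, {p40} × {x10}, {p40} × {x12}, {p39} × {x10, x11}, {p39} × {x10, x12}, {p39, p40} × {x10}, {p39, p40} × {x12}, {p40} × {x10, x11}, {p40} × {x10, x12}, {p39} × {x10, x11, x12}, {p40} × {x10, x11, x12}, {p39, p40} × {x10, x11}, {p39, p40} × {x10, x12}, {p39, p40} × {x10, x11, x12}}; |τ_{X×Y}| = 36.

Enumerate products U × V with U ∈ τ_X, V ∈ τ_Y (deduplicated):
  ∅ × ∅ = {} (∅)
  {p39} × {x10} = {(p39,x10)}
  {p39} × {x12} = {(p39,x12)}
  {p40} × {x10} = {(p40,x10)}
  {p40} × {x12} = {(p40,x12)}
  {p39} × {x10, x11} = {(p39,x10), (p39,x11)}
  {p39} × {x10, x12} = {(p39,x10), (p39,x12)}
  {p39, p40} × {x10} = {(p39,x10), (p40,x10)}
  {p39, p40} × {x12} = {(p39,x12), (p40,x12)}
  {p40} × {x10, x11} = {(p40,x10), (p40,x11)}
  {p40} × {x10, x12} = {(p40,x10), (p40,x12)}
  {p39} × {x10, x11, x12} = {(p39,x10), (p39,x11), (p39,x12)}
  {p40} × {x10, x11, x12} = {(p40,x10), (p40,x11), (p40,x12)}
  {p39, p40} × {x10, x11} = {(p39,x10), (p39,x11), (p40,x10), (p40,x11)}
  {p39, p40} × {x10, x12} = {(p39,x10), (p39,x12), (p40,x10), (p40,x12)}
  {p39, p40} × {x10, x11, x12} = {(p39,x10), (p39,x11), (p39,x12), (p40,x10), (p40,x11), (p40,x12)}
These 16 distinct sets form the basis B.
Close under arbitrary unions to get τ_{X×Y}; counting gives |τ_{X×Y}| = 36.
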